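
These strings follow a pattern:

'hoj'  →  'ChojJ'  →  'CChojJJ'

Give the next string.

s(k+1) = C·s(k)·J, so each term gains C as a prefix and J as a suffix.
Applying this once more to CChojJJ:

CCChojJJJ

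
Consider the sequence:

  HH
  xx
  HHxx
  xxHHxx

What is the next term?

HHxxxxHHxx

Each term (from the third on) is the two preceding terms concatenated in order: term 3 = HH·xx = HHxx.
So term 5 is HHxx·xxHHxx.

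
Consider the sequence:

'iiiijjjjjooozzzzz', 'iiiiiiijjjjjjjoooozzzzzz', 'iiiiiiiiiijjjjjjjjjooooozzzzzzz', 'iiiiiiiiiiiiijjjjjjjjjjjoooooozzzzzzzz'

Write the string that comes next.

Each string has the form i^{3n-2} j^{2n+1} o^{n+1} z^{n+3}, where the shown terms are n = 2, 3, 4, 5.
Setting n = 6 gives 16, 13, 7, 9 characters in each block.

iiiiiiiiiiiiiiiijjjjjjjjjjjjjooooooozzzzzzzzz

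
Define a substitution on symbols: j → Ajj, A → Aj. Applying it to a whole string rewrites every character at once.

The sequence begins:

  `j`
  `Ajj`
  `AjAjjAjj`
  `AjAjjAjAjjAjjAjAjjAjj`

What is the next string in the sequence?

φ(AjAjjAjAjjAjjAjAjjAjj) expands symbol-by-symbol to Aj Ajj Aj Ajj Ajj Aj Ajj Aj Ajj Ajj Aj Ajj Ajj Aj Ajj Aj Ajj Ajj Aj Ajj Ajj; joining the 21 pieces gives the next term.

AjAjjAjAjjAjjAjAjjAjAjjAjjAjAjjAjjAjAjjAjAjjAjjAjAjjAjj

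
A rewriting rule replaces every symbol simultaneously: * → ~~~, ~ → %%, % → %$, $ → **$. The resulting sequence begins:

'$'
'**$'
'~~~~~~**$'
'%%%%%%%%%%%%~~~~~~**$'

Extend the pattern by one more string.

Applying the rule to each of the 21 symbols of %%%%%%%%%%%%~~~~~~**$ gives the pieces %$ %$ %$ %$ %$ %$ %$ %$ %$ %$ %$ %$ %% %% %% %% %% %% ~~~ ~~~ **$, which concatenate to the answer.

%$%$%$%$%$%$%$%$%$%$%$%$%%%%%%%%%%%%~~~~~~**$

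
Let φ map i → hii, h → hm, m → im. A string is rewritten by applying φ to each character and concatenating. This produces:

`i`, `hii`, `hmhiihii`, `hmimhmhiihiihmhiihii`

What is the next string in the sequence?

φ(hmimhmhiihiihmhiihii) expands symbol-by-symbol to hm im hii im hm im hm hii hii hm hii hii hm im hm hii hii hm hii hii; joining the 20 pieces gives the next term.

hmimhiiimhmimhmhiihiihmhiihiihmimhmhiihiihmhiihii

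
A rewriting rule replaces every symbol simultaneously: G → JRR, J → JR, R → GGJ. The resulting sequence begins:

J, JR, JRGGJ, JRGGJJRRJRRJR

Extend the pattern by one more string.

JRGGJJRRJRRJRJRGGJGGJJRGGJGGJJRGGJ

φ(JRGGJJRRJRRJR) expands symbol-by-symbol to JR GGJ JRR JRR JR JR GGJ GGJ JR GGJ GGJ JR GGJ; joining the 13 pieces gives the next term.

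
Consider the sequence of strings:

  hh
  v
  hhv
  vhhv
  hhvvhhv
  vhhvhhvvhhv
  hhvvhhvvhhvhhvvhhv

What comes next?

vhhvhhvvhhvhhvvhhvvhhvhhvvhhv

Each term (from the third on) is the two preceding terms concatenated in order: term 3 = hh·v = hhv.
So term 8 is vhhvhhvvhhv·hhvvhhvvhhvhhvvhhv.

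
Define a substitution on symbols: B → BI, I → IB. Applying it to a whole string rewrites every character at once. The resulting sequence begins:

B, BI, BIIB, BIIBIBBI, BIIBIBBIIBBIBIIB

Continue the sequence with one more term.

Rewriting the 16 symbols of BIIBIBBIIBBIBIIB one by one yields BI IB IB BI IB BI BI IB IB BI BI IB BI IB IB BI; concatenated:

BIIBIBBIIBBIBIIBIBBIBIIBBIIBIBBI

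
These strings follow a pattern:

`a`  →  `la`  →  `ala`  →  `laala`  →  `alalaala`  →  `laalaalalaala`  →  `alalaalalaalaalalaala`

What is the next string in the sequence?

Each term (from the third on) is the two preceding terms concatenated in order: term 3 = a·la = ala.
So term 8 is laalaalalaala·alalaalalaalaalalaala.

laalaalalaalaalalaalalaalaalalaala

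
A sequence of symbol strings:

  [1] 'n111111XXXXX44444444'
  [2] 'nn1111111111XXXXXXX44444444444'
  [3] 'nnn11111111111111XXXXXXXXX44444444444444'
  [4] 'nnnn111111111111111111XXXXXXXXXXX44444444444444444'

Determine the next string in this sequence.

Reading off run lengths: n runs 1, 2, 3, 4; 1 runs 6, 10, 14, 18; X runs 5, 7, 9, 11; 4 runs 8, 11, 14, 17 — each is linear in n, where the shown terms are n = 2, 3, 4, 5.
For the next term, n = 6, so the run lengths are 5, 22, 13, 20.

nnnnn1111111111111111111111XXXXXXXXXXXXX44444444444444444444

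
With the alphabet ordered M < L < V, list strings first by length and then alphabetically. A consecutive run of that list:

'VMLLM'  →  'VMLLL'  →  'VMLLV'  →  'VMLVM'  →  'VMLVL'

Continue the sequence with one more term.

VMLVV

Find the rightmost character of VMLVL below V, bump it to the next letter, and reset everything to its right to M.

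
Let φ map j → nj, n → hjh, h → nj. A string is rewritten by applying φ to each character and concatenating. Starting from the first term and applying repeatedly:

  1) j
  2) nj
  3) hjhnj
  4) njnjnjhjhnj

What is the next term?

hjhnjhjhnjhjhnjnjnjnjhjhnj

Expanding njnjnjhjhnj: n→hjh, j→nj, n→hjh, j→nj, n→hjh, j→nj, h→nj, j→nj, h→nj, n→hjh, j→nj. Concatenated: hjh nj hjh nj hjh nj nj nj nj hjh nj.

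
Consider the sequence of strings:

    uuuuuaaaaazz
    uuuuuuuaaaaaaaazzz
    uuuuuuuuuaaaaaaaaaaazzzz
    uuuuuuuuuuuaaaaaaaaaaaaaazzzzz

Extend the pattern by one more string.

Term n consists of 2n+1 u's, followed by 3n-1 a's, followed by n z's, where the shown terms are n = 2, 3, 4, 5.
At n = 6 the blocks have lengths 13, 17, 6.

uuuuuuuuuuuuuaaaaaaaaaaaaaaaaazzzzzz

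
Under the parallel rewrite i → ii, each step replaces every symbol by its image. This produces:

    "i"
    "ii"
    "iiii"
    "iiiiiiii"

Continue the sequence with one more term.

Apply φ to iiiiiiii symbol by symbol: i→ii, i→ii, i→ii, i→ii, i→ii, i→ii, i→ii, i→ii; joined: ii ii ii ii ii ii ii ii.

iiiiiiiiiiiiiiii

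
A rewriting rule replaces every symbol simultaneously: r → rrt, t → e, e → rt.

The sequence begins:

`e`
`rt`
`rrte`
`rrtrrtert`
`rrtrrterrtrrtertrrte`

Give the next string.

rrtrrterrtrrtertrrtrrterrtrrtertrrterrtrrtert

Applying the rule to each of the 20 symbols of rrtrrterrtrrtertrrte gives the pieces rrt rrt e rrt rrt e rt rrt rrt e rrt rrt e rt rrt e rrt rrt e rt, which concatenate to the answer.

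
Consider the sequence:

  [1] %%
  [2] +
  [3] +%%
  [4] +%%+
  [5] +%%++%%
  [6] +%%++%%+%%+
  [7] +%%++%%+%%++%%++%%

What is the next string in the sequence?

Each term (from the third on) is the previous term followed by the one before it: term 3 = +·%% = +%%.
The next term joins +%%++%%+%%++%%++%% and +%%++%%+%%+.

+%%++%%+%%++%%++%%+%%++%%+%%+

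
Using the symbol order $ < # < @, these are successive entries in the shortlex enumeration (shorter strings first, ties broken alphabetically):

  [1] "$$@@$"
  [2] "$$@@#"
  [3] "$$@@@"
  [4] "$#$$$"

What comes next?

$#$$#

Treat $#$$$ as a base-3 numeral over the given alphabet and add one, carrying through any trailing @'s.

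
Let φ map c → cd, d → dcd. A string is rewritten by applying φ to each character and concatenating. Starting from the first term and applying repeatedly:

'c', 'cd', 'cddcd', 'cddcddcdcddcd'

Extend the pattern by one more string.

Rewriting the 13 symbols of cddcddcdcddcd one by one yields cd dcd dcd cd dcd dcd cd dcd cd dcd dcd cd dcd; concatenated:

cddcddcdcddcddcdcddcdcddcddcdcddcd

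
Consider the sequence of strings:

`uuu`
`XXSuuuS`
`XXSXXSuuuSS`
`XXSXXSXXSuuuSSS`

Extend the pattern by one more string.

Every step adds XXS to the front and S to the end of the previous string.
So the next term is XXS·XXSXXSXXSuuuSSS·S.

XXSXXSXXSXXSuuuSSSS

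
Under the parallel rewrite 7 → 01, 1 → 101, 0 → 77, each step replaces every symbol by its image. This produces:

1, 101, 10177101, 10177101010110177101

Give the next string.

10177101010110177101771017710110177101010110177101

Applying the rule to each of the 20 symbols of 10177101010110177101 gives the pieces 101 77 101 01 01 101 77 101 77 101 77 101 101 77 101 01 01 101 77 101, which concatenate to the answer.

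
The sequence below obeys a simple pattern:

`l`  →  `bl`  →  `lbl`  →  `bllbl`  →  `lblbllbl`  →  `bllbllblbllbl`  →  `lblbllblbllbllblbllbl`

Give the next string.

This is a Fibonacci-style word recurrence s(k) = s(k−2)·s(k−1): e.g. l·bl = lbl.
The next term joins bllbllblbllbl and lblbllblbllbllblbllbl.

bllbllblbllbllblbllblbllbllblbllbl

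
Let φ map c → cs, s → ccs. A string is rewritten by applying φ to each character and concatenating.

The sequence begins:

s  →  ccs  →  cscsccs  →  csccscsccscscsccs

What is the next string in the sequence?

φ(csccscsccscscsccs) expands symbol-by-symbol to cs ccs cs cs ccs cs ccs cs cs ccs cs ccs cs ccs cs cs ccs; joining the 17 pieces gives the next term.

csccscscsccscsccscscsccscsccscsccscscsccs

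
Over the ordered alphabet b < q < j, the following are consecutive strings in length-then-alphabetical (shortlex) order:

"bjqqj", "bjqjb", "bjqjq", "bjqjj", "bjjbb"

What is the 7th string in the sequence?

Advancing 2 positions from bjjbb through bjjbb → bjjbq reaches term 7.

bjjbj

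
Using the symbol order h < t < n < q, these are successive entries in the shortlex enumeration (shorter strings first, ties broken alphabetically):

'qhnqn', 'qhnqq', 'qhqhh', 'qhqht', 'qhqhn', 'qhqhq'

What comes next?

qhqth

The successor of qhqhq increments the rightmost position that isn't already q and resets every position after it to h.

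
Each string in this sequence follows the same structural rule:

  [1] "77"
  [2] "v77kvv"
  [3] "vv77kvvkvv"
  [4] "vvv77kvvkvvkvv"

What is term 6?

Each term wraps the previous one in v on the left and kvv on the right.
From vvv77kvvkvvkvv, 2 further steps: vvv77kvvkvvkvv → vvvv77kvvkvvkvvkvv → (answer).

vvvvv77kvvkvvkvvkvvkvv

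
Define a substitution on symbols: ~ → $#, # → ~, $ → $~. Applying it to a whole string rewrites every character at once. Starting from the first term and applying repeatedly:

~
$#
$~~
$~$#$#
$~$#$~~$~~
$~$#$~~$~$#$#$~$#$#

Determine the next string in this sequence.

Applying the rule to each of the 19 symbols of $~$#$~~$~$#$#$~$#$# gives the pieces $~ $# $~ ~ $~ $# $# $~ $# $~ ~ $~ ~ $~ $# $~ ~ $~ ~, which concatenate to the answer.

$~$#$~~$~$#$#$~$#$~~$~~$~$#$~~$~~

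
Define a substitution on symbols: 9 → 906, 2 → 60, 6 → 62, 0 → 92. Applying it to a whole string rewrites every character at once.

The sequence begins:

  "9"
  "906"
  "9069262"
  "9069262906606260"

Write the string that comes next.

φ(9069262906606260) expands symbol-by-symbol to 906 92 62 906 60 62 60 906 92 62 62 92 62 60 62 92; joining the 16 pieces gives the next term.

90692629066062609069262629262606292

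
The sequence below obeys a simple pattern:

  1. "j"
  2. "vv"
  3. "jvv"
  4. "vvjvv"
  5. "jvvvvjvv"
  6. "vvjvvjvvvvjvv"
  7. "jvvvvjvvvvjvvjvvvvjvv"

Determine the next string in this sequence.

vvjvvjvvvvjvvjvvvvjvvvvjvvjvvvvjvv

From term 3 onward, concatenate the second-to-last term with the last: j·vv = jvv, vv·jvv = vvjvv, …
Continuing: vvjvvjvvvvjvv · jvvvvjvvvvjvvjvvvvjvv gives term 8.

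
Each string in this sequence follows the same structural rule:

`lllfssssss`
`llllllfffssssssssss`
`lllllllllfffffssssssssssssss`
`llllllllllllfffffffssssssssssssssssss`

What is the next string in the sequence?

lllllllllllllllfffffffffssssssssssssssssssssss

Term n consists of 3n l's, followed by 2n-1 f's, followed by 4n+2 s's (n = 1, 2, …).
For the next term, n = 5, so the run lengths are 15, 9, 22.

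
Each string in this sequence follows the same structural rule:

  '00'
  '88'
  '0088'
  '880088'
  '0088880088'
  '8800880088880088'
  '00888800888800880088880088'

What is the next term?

This is a Fibonacci-style word recurrence s(k) = s(k−2)·s(k−1): e.g. 00·88 = 0088.
Continuing: 8800880088880088 · 00888800888800880088880088 gives term 8.

880088008888008800888800888800880088880088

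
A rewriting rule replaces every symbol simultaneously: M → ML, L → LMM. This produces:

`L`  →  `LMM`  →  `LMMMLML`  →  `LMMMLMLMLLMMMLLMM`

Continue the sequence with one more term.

Rewriting the 17 symbols of LMMMLMLMLLMMMLLMM one by one yields LMM ML ML ML LMM ML LMM ML LMM LMM ML ML ML LMM LMM ML ML; concatenated:

LMMMLMLMLLMMMLLMMMLLMMLMMMLMLMLLMMLMMMLML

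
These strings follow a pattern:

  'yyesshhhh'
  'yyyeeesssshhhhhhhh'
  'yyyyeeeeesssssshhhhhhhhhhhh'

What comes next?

The n-th term is n+1 y's then 2n-1 e's then 2n s's then 4n h's (n = 1, 2, …).
At n = 4 the blocks have lengths 5, 7, 8, 16.

yyyyyeeeeeeesssssssshhhhhhhhhhhhhhhh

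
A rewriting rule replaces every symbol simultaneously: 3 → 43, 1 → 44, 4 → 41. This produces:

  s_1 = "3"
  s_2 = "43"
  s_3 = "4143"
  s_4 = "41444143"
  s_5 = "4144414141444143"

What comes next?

41444141414441444144414141444143

φ(4144414141444143) expands symbol-by-symbol to 41 44 41 41 41 44 41 44 41 44 41 41 41 44 41 43; joining the 16 pieces gives the next term.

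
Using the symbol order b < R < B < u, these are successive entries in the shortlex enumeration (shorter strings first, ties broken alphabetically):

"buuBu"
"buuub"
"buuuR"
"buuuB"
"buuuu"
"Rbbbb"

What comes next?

Treat Rbbbb as a base-4 numeral over the given alphabet and add one, carrying through any trailing u's.

RbbbR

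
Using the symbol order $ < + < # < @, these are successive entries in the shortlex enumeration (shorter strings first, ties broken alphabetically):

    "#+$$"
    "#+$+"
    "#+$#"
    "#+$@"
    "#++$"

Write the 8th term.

#++@

Stepping forward 3 times from #++$: #++$ → #+++ → #++#, then the target.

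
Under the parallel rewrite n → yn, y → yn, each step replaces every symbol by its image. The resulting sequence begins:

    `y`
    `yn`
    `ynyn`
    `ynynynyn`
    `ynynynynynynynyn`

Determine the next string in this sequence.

Applying the rule to each of the 16 symbols of ynynynynynynynyn gives the pieces yn yn yn yn yn yn yn yn yn yn yn yn yn yn yn yn, which concatenate to the answer.

ynynynynynynynynynynynynynynynyn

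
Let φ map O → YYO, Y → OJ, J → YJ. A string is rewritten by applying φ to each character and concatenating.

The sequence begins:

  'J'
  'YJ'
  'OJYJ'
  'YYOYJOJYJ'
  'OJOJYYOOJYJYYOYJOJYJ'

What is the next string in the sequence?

YYOYJYYOYJOJOJYYOYYOYJOJYJOJOJYYOOJYJYYOYJOJYJ

φ(OJOJYYOOJYJYYOYJOJYJ) expands symbol-by-symbol to YYO YJ YYO YJ OJ OJ YYO YYO YJ OJ YJ OJ OJ YYO OJ YJ YYO YJ OJ YJ; joining the 20 pieces gives the next term.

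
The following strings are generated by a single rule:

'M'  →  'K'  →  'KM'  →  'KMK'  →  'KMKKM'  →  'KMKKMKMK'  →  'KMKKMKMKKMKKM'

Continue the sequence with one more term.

This is a Fibonacci-style word recurrence s(k) = s(k−1)·s(k−2): e.g. K·M = KM.
So term 8 is KMKKMKMKKMKKM·KMKKMKMK.

KMKKMKMKKMKKMKMKKMKMK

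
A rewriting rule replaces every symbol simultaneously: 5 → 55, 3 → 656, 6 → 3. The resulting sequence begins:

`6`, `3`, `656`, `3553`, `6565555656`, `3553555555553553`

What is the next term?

656555565655555555555555556565555656

Applying the rule to each of the 16 symbols of 3553555555553553 gives the pieces 656 55 55 656 55 55 55 55 55 55 55 55 656 55 55 656, which concatenate to the answer.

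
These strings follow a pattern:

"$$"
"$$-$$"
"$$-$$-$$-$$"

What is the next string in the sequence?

Each string is two copies of the previous one joined by '-'.
So the next term is two copies of $$-$$-$$-$$ with '-' between the halves.

$$-$$-$$-$$-$$-$$-$$-$$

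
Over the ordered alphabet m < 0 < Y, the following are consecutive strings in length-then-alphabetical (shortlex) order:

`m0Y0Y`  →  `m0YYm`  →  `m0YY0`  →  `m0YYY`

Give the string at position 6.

mYmm0

Continuing the enumeration 2 steps past m0YYY: m0YYY → mYmmm → (answer).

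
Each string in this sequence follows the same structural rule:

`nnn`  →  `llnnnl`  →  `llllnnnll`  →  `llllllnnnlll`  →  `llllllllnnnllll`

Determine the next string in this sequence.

Every step adds ll to the front and l to the end of the previous string.
Applying this once more to llllllllnnnllll:

llllllllllnnnlllll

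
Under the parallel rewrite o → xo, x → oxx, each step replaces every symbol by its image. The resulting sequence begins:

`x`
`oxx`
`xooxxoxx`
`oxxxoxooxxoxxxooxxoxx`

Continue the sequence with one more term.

Replace each of the 21 characters of oxxxoxooxxoxxxooxxoxx in place — xo oxx oxx oxx xo oxx xo xo oxx oxx xo oxx oxx oxx xo xo oxx oxx xo oxx oxx — and concatenate.

xooxxoxxoxxxooxxxoxooxxoxxxooxxoxxoxxxoxooxxoxxxooxxoxx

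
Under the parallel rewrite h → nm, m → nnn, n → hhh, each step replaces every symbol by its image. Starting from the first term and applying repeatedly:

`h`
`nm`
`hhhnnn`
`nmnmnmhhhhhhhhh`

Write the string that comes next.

Applying the rule to each of the 15 symbols of nmnmnmhhhhhhhhh gives the pieces hhh nnn hhh nnn hhh nnn nm nm nm nm nm nm nm nm nm, which concatenate to the answer.

hhhnnnhhhnnnhhhnnnnmnmnmnmnmnmnmnmnm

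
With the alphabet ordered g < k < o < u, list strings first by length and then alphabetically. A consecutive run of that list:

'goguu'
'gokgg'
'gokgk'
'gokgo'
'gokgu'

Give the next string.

The successor of gokgu increments the rightmost position that isn't already u and resets every position after it to g.

gokkg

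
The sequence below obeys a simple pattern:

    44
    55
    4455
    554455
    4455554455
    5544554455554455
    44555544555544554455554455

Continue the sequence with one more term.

From term 3 onward, concatenate the second-to-last term with the last: 44·55 = 4455, 55·4455 = 554455, …
So term 8 is 5544554455554455·44555544555544554455554455.

554455445555445544555544555544554455554455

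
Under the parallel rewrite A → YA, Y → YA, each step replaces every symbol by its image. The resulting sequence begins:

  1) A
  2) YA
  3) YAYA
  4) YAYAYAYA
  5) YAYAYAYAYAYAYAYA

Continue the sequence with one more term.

Rewriting the 16 symbols of YAYAYAYAYAYAYAYA one by one yields YA YA YA YA YA YA YA YA YA YA YA YA YA YA YA YA; concatenated:

YAYAYAYAYAYAYAYAYAYAYAYAYAYAYAYA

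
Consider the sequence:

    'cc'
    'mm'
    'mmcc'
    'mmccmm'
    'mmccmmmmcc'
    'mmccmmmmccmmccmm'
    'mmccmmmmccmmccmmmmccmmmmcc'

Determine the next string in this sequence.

mmccmmmmccmmccmmmmccmmmmccmmccmmmmccmmccmm

This is a Fibonacci-style word recurrence s(k) = s(k−1)·s(k−2): e.g. mm·cc = mmcc.
Continuing: mmccmmmmccmmccmmmmccmmmmcc · mmccmmmmccmmccmm gives term 8.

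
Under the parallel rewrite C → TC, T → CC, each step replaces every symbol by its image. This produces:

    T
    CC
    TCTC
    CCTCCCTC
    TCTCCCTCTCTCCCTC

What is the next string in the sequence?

CCTCCCTCTCTCCCTCCCTCCCTCTCTCCCTC

Applying the rule to each of the 16 symbols of TCTCCCTCTCTCCCTC gives the pieces CC TC CC TC TC TC CC TC CC TC CC TC TC TC CC TC, which concatenate to the answer.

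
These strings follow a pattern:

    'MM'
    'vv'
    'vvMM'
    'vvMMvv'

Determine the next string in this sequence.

vvMMvvvvMM

Each term (from the third on) is the previous term followed by the one before it: term 3 = vv·MM = vvMM.
The next term joins vvMMvv and vvMM.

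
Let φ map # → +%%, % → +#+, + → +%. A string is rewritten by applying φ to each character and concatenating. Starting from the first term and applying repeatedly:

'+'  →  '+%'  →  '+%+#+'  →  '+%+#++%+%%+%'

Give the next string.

+%+#++%+%%+%+%+#++%+#++#++%+#+

Apply φ to +%+#++%+%%+% symbol by symbol: +→+%, %→+#+, +→+%, #→+%%, +→+%, +→+%, %→+#+, +→+%, %→+#+, %→+#+, +→+%, %→+#+; joined: +% +#+ +% +%% +% +% +#+ +% +#+ +#+ +% +#+.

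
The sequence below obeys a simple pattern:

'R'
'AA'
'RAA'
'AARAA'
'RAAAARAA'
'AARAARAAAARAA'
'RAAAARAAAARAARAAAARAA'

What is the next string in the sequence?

Each term (from the third on) is the two preceding terms concatenated in order: term 3 = R·AA = RAA.
The next term joins AARAARAAAARAA and RAAAARAAAARAARAAAARAA.

AARAARAAAARAARAAAARAAAARAARAAAARAA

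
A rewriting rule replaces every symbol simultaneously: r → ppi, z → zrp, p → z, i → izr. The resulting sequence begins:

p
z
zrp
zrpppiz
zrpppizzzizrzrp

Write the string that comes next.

zrpppizzzizrzrpzrpzrpizrzrpppizrpppiz

Applying the rule to each of the 15 symbols of zrpppizzzizrzrp gives the pieces zrp ppi z z z izr zrp zrp zrp izr zrp ppi zrp ppi z, which concatenate to the answer.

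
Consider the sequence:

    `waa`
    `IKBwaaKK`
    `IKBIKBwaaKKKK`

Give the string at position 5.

Every step adds IKB to the front and KK to the end of the previous string.
From IKBIKBwaaKKKK, 2 further steps: IKBIKBwaaKKKK → IKBIKBIKBwaaKKKKKK → (answer).

IKBIKBIKBIKBwaaKKKKKKKK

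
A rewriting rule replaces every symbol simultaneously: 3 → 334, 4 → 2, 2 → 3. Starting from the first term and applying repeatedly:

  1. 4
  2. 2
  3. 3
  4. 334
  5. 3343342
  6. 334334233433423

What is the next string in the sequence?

334334233433423334334233433423334

Applying the rule to each of the 15 symbols of 334334233433423 gives the pieces 334 334 2 334 334 2 3 334 334 2 334 334 2 3 334, which concatenate to the answer.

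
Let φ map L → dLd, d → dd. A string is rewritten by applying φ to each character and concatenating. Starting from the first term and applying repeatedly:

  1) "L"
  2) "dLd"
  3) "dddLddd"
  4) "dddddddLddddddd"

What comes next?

Rewriting the 15 symbols of dddddddLddddddd one by one yields dd dd dd dd dd dd dd dLd dd dd dd dd dd dd dd; concatenated:

dddddddddddddddLddddddddddddddd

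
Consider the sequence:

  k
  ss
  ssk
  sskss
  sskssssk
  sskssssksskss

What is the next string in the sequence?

ssksssskssksssskssssk

This is a Fibonacci-style word recurrence s(k) = s(k−1)·s(k−2): e.g. ss·k = ssk.
The next term joins sskssssksskss and sskssssk.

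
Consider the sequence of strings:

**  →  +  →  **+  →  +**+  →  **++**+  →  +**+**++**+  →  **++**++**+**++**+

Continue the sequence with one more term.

This is a Fibonacci-style word recurrence s(k) = s(k−2)·s(k−1): e.g. **·+ = **+.
So term 8 is +**+**++**+·**++**++**+**++**+.

+**+**++**+**++**++**+**++**+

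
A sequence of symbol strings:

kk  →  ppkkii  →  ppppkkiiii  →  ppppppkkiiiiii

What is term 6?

ppppppppppkkiiiiiiiiii

Every step adds pp to the front and ii to the end of the previous string.
From ppppppkkiiiiii, 2 further steps: ppppppkkiiiiii → ppppppppkkiiiiiiii → (answer).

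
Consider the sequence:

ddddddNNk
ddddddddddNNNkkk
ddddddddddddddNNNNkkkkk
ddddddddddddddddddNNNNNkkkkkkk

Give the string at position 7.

Reading off run lengths: d runs 6, 10, 14, 18; N runs 2, 3, 4, 5; k runs 1, 3, 5, 7 — each is linear in n (n = 1, 2, …).
At n = 7 the blocks have lengths 30, 8, 13.

ddddddddddddddddddddddddddddddNNNNNNNNkkkkkkkkkkkkk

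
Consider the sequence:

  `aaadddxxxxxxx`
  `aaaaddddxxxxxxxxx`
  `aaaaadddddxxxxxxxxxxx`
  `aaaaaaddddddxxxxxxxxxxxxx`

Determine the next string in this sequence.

The n-th term is n a's then n d's then 2n+1 x's, where the shown terms are n = 3, 4, 5, 6.
Setting n = 7 gives 7, 7, 15 characters in each block.

aaaaaaadddddddxxxxxxxxxxxxxxx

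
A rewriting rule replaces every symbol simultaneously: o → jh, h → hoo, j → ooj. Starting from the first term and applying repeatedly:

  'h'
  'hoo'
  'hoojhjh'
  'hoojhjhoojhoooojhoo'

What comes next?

hoojhjhoojhoooojhoojhjhoojhoojhjhjhjhoojhoojhjh

Applying the rule to each of the 19 symbols of hoojhjhoojhoooojhoo gives the pieces hoo jh jh ooj hoo ooj hoo jh jh ooj hoo jh jh jh jh ooj hoo jh jh, which concatenate to the answer.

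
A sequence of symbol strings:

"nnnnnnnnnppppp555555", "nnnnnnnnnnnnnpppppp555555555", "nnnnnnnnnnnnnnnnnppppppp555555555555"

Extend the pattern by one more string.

nnnnnnnnnnnnnnnnnnnnnpppppppp555555555555555

Each string has the form n^{4n+1} p^{n+3} 5^{3n}, where the shown terms are n = 2, 3, 4.
Setting n = 5 gives 21, 8, 15 characters in each block.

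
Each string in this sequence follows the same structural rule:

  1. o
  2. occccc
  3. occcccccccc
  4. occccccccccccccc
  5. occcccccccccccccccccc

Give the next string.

The strings grow by a fixed suffix ccccc each time.
One more step from occcccccccccccccccccc gives the answer.

occccccccccccccccccccccccc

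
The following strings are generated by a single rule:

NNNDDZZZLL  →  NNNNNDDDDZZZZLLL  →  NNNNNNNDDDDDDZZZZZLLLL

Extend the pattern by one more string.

NNNNNNNNNDDDDDDDDZZZZZZLLLLL

The n-th term is 2n+1 N's then 2n D's then n+2 Z's then n+1 L's (n = 1, 2, …).
For the next term, n = 4, so the run lengths are 9, 8, 6, 5.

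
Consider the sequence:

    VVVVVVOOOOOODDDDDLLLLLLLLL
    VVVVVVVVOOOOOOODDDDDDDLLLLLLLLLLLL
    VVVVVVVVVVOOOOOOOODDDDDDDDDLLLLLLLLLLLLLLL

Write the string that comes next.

VVVVVVVVVVVVOOOOOOOOODDDDDDDDDDDLLLLLLLLLLLLLLLLLL

Each string has the form V^{2n} O^{n+3} D^{2n-1} L^{3n}, where the shown terms are n = 3, 4, 5.
At n = 6 the blocks have lengths 12, 9, 11, 18.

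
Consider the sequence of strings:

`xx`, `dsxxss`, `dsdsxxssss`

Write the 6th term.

Every step adds ds to the front and ss to the end of the previous string.
From dsdsxxssss, 3 further steps: dsdsxxssss → dsdsdsxxssssss → dsdsdsdsxxssssssss → (answer).

dsdsdsdsdsxxssssssssss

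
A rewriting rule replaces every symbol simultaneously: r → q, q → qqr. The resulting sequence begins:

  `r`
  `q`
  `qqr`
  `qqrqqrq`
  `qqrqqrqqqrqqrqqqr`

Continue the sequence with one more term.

Applying the rule to each of the 17 symbols of qqrqqrqqqrqqrqqqr gives the pieces qqr qqr q qqr qqr q qqr qqr qqr q qqr qqr q qqr qqr qqr q, which concatenate to the answer.

qqrqqrqqqrqqrqqqrqqrqqrqqqrqqrqqqrqqrqqrq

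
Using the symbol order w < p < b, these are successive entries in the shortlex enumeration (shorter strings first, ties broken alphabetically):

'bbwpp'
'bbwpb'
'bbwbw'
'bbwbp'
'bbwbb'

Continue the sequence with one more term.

bbpww

Treat bbwbb as a base-3 numeral over the given alphabet and add one, carrying through any trailing b's.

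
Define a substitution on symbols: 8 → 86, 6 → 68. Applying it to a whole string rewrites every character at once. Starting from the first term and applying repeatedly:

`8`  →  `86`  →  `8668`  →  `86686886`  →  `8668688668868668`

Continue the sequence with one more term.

Rewriting the 16 symbols of 8668688668868668 one by one yields 86 68 68 86 68 86 86 68 68 86 86 68 86 68 68 86; concatenated:

86686886688686686886866886686886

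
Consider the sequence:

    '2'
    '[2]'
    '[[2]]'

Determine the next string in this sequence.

[[[2]]]

Every step adds [ to the front and ] to the end of the previous string.
So the next term is [·[[2]]·].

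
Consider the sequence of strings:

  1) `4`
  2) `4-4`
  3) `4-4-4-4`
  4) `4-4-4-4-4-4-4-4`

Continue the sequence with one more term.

4-4-4-4-4-4-4-4-4-4-4-4-4-4-4-4

Every step duplicates the string with '-' between the halves.
So the next term is two copies of 4-4-4-4-4-4-4-4 with '-' between the halves.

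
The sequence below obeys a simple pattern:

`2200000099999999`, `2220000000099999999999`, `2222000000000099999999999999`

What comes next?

2222200000000000099999999999999999

Reading off run lengths: 2 runs 2, 3, 4; 0 runs 6, 8, 10; 9 runs 8, 11, 14 — each is linear in n, where the shown terms are n = 2, 3, 4.
At n = 5 the blocks have lengths 5, 12, 17.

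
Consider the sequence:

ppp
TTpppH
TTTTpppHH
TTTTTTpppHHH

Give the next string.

Each term wraps the previous one in TT on the left and H on the right.
Applying this once more to TTTTTTpppHHH:

TTTTTTTTpppHHHH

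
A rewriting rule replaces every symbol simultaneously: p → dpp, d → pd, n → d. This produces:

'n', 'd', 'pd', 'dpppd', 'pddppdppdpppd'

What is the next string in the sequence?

φ(pddppdppdpppd) expands symbol-by-symbol to dpp pd pd dpp dpp pd dpp dpp pd dpp dpp dpp pd; joining the 13 pieces gives the next term.

dpppdpddppdpppddppdpppddppdppdpppd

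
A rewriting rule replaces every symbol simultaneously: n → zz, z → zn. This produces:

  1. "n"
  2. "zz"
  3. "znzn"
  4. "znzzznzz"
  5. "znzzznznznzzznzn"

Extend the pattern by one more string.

φ(znzzznznznzzznzn) expands symbol-by-symbol to zn zz zn zn zn zz zn zz zn zz zn zn zn zz zn zz; joining the 16 pieces gives the next term.

znzzznznznzzznzzznzzznznznzzznzz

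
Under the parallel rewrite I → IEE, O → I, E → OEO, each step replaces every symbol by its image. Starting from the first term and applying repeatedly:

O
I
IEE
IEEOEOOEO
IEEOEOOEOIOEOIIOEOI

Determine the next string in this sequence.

Applying the rule to each of the 19 symbols of IEEOEOOEOIOEOIIOEOI gives the pieces IEE OEO OEO I OEO I I OEO I IEE I OEO I IEE IEE I OEO I IEE, which concatenate to the answer.

IEEOEOOEOIOEOIIOEOIIEEIOEOIIEEIEEIOEOIIEE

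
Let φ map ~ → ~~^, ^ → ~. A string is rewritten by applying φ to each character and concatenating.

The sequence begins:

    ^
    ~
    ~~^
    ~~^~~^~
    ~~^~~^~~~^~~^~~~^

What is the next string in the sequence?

Replace each of the 17 characters of ~~^~~^~~~^~~^~~~^ in place — ~~^ ~~^ ~ ~~^ ~~^ ~ ~~^ ~~^ ~~^ ~ ~~^ ~~^ ~ ~~^ ~~^ ~~^ ~ — and concatenate.

~~^~~^~~~^~~^~~~^~~^~~^~~~^~~^~~~^~~^~~^~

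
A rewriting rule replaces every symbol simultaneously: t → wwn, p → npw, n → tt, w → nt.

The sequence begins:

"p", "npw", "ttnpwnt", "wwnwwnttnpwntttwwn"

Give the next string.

Replace each of the 18 characters of wwnwwnttnpwntttwwn in place — nt nt tt nt nt tt wwn wwn tt npw nt tt wwn wwn wwn nt nt tt — and concatenate.

ntntttntntttwwnwwnttnpwntttwwnwwnwwnntnttt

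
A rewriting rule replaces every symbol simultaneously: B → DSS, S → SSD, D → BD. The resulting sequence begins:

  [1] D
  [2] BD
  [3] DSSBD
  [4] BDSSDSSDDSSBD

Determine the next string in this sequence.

DSSBDSSDSSDBDSSDSSDBDBDSSDSSDDSSBD

Replace each of the 13 characters of BDSSDSSDDSSBD in place — DSS BD SSD SSD BD SSD SSD BD BD SSD SSD DSS BD — and concatenate.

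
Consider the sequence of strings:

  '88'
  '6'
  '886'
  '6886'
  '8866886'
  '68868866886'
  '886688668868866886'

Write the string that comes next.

This is a Fibonacci-style word recurrence s(k) = s(k−2)·s(k−1): e.g. 88·6 = 886.
The next term joins 68868866886 and 886688668868866886.

68868866886886688668868866886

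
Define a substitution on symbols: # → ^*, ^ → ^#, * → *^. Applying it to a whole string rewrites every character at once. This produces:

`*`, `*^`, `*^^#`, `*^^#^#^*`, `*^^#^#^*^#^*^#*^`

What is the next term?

Rewriting the 16 symbols of *^^#^#^*^#^*^#*^ one by one yields *^ ^# ^# ^* ^# ^* ^# *^ ^# ^* ^# *^ ^# ^* *^ ^#; concatenated:

*^^#^#^*^#^*^#*^^#^*^#*^^#^**^^#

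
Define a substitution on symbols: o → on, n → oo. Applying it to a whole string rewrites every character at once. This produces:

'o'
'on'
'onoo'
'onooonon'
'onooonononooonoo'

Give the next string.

onooonononooonooonooonononooonon

Replace each of the 16 characters of onooonononooonoo in place — on oo on on on oo on oo on oo on on on oo on on — and concatenate.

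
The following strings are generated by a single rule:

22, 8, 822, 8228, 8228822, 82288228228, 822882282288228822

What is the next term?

From term 3 onward, concatenate the last term with the second-to-last: 8·22 = 822, 822·8 = 8228, …
So term 8 is 822882282288228822·82288228228.

82288228228822882282288228228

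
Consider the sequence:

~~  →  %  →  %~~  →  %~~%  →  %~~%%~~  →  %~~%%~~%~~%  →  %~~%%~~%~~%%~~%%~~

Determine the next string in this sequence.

%~~%%~~%~~%%~~%%~~%~~%%~~%~~%

Each term (from the third on) is the previous term followed by the one before it: term 3 = %·~~ = %~~.
So term 8 is %~~%%~~%~~%%~~%%~~·%~~%%~~%~~%.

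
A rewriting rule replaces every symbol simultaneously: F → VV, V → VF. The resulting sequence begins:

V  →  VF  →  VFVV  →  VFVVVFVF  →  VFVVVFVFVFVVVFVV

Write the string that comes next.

Rewriting the 16 symbols of VFVVVFVFVFVVVFVV one by one yields VF VV VF VF VF VV VF VV VF VV VF VF VF VV VF VF; concatenated:

VFVVVFVFVFVVVFVVVFVVVFVFVFVVVFVF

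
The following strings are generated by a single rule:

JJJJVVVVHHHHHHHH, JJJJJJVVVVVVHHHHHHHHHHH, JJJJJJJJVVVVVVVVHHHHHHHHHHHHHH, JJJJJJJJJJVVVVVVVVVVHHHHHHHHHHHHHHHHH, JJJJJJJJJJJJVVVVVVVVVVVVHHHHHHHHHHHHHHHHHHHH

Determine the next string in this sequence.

The n-th term is 2n J's then 2n V's then 3n+2 H's, where the shown terms are n = 2, 3, 4, 5, 6.
Setting n = 7 gives 14, 14, 23 characters in each block.

JJJJJJJJJJJJJJVVVVVVVVVVVVVVHHHHHHHHHHHHHHHHHHHHHHH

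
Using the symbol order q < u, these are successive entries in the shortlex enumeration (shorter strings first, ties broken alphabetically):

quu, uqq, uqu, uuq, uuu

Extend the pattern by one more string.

After uuu the length-3 strings are exhausted; the first length-4 string is 4 copies of q.

qqqq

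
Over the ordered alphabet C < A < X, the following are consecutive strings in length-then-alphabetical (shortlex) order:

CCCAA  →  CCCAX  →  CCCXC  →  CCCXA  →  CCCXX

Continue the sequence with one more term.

CCACC

Find the rightmost character of CCCXX below X, bump it to the next letter, and reset everything to its right to C.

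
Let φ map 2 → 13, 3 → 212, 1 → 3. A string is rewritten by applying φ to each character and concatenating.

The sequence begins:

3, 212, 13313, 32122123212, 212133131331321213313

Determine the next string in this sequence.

1331332122123212321221232121331332122123212

Replace each of the 21 characters of 212133131331321213313 in place — 13 3 13 3 212 212 3 212 3 212 212 3 212 13 3 13 3 212 212 3 212 — and concatenate.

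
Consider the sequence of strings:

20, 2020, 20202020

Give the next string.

Each string is two copies of the previous one concatenated.
One more doubling of 20202020 gives the answer.

2020202020202020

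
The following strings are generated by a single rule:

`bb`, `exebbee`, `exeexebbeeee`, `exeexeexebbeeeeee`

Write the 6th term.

exeexeexeexeexebbeeeeeeeeee

Every step adds exe to the front and ee to the end of the previous string.
From exeexeexebbeeeeee, 2 further steps: exeexeexebbeeeeee → exeexeexeexebbeeeeeeee → (answer).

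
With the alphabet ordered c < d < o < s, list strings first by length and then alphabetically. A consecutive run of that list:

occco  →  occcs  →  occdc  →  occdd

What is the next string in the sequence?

Find the rightmost character of occdd below s, bump it to the next letter, and reset everything to its right to c.

occdo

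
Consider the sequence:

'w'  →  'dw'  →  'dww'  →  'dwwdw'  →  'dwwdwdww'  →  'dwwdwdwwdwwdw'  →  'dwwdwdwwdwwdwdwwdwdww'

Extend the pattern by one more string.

From term 3 onward, concatenate the last term with the second-to-last: dw·w = dww, dww·dw = dwwdw, …
The next term joins dwwdwdwwdwwdwdwwdwdww and dwwdwdwwdwwdw.

dwwdwdwwdwwdwdwwdwdwwdwwdwdwwdwwdw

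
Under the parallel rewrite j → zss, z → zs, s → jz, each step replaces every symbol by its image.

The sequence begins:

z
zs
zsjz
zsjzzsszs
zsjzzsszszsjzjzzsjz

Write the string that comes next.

zsjzzsszszsjzjzzsjzzsjzzsszszsszszsjzzsszs

Replace each of the 19 characters of zsjzzsszszsjzjzzsjz in place — zs jz zss zs zs jz jz zs jz zs jz zss zs zss zs zs jz zss zs — and concatenate.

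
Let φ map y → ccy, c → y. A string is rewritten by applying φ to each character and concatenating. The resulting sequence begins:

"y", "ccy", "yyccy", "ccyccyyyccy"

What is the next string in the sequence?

Apply φ to ccyccyyyccy symbol by symbol: c→y, c→y, y→ccy, c→y, c→y, y→ccy, y→ccy, y→ccy, c→y, c→y, y→ccy; joined: y y ccy y y ccy ccy ccy y y ccy.

yyccyyyccyccyccyyyccy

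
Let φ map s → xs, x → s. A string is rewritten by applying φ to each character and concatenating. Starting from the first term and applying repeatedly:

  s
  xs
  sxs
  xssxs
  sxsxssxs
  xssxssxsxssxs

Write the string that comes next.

sxsxssxsxssxssxsxssxs

φ(xssxssxsxssxs) expands symbol-by-symbol to s xs xs s xs xs s xs s xs xs s xs; joining the 13 pieces gives the next term.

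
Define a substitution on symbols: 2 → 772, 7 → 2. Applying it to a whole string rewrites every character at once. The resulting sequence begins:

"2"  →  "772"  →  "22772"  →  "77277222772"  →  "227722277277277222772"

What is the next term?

Rewriting the 21 symbols of 227722277277277222772 one by one yields 772 772 2 2 772 772 772 2 2 772 2 2 772 2 2 772 772 772 2 2 772; concatenated:

7727722277277277222772227722277277277222772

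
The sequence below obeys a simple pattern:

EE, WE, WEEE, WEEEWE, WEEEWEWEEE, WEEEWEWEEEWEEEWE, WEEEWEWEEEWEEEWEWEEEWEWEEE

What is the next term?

Each term (from the third on) is the previous term followed by the one before it: term 3 = WE·EE = WEEE.
The next term joins WEEEWEWEEEWEEEWEWEEEWEWEEE and WEEEWEWEEEWEEEWE.

WEEEWEWEEEWEEEWEWEEEWEWEEEWEEEWEWEEEWEEEWE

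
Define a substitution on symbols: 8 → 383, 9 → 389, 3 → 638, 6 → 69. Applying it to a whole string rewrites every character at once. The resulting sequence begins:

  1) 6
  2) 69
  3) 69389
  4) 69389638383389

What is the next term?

6938963838338969638383638383638638383389

Replace each of the 14 characters of 69389638383389 in place — 69 389 638 383 389 69 638 383 638 383 638 638 383 389 — and concatenate.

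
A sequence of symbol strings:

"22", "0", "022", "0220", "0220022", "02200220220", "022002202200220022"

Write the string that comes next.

02200220220022002202200220220

This is a Fibonacci-style word recurrence s(k) = s(k−1)·s(k−2): e.g. 0·22 = 022.
The next term joins 022002202200220022 and 02200220220.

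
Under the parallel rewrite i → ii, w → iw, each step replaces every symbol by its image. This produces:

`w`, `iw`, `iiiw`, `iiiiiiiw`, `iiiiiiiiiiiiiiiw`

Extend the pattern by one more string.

φ(iiiiiiiiiiiiiiiw) expands symbol-by-symbol to ii ii ii ii ii ii ii ii ii ii ii ii ii ii ii iw; joining the 16 pieces gives the next term.

iiiiiiiiiiiiiiiiiiiiiiiiiiiiiiiw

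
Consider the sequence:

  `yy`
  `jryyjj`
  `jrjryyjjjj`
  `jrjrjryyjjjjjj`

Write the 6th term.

Each term wraps the previous one in jr on the left and jj on the right.
From jrjrjryyjjjjjj, 2 further steps: jrjrjryyjjjjjj → jrjrjrjryyjjjjjjjj → (answer).

jrjrjrjrjryyjjjjjjjjjj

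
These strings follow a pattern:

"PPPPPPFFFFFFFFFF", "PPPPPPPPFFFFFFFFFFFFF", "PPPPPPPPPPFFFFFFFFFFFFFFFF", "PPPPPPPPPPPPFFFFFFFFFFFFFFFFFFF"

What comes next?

PPPPPPPPPPPPPPFFFFFFFFFFFFFFFFFFFFFF

Each string has the form P^{2n} F^{3n+1}, where the shown terms are n = 3, 4, 5, 6.
For the next term, n = 7, so the run lengths are 14, 22.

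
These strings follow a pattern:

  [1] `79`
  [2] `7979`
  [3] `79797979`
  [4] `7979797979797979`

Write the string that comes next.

s(k+1) = s(k)·s(k) — each term doubles the last.
Doubling 7979797979797979:

79797979797979797979797979797979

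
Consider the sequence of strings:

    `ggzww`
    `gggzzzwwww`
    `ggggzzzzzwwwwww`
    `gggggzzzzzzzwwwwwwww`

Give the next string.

The n-th term is n+1 g's then 2n-1 z's then 2n w's (n = 1, 2, …).
Setting n = 5 gives 6, 9, 10 characters in each block.

ggggggzzzzzzzzzwwwwwwwwww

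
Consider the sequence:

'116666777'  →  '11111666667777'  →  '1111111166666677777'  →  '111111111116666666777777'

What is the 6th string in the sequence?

1111111111111111166666666677777777

Each string has the form 1^{3n-1} 6^{n+3} 7^{n+2} (n = 1, 2, …).
Setting n = 6 gives 17, 9, 8 characters in each block.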